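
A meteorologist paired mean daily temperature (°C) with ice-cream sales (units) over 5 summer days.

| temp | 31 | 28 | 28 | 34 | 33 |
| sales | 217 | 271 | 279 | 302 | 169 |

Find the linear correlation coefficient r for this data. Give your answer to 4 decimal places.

n = 5, Σx = 154, Σy = 1238, Σx² = 4774, Σy² = 318136, Σxy = 37972
nΣxy − ΣxΣy = 189860 − 190652 = -792
nΣx² − (Σx)² = 23870 − 23716 = 154; nΣy² − (Σy)² = 1590680 − 1532644 = 58036
r = -792 / √(154 × 58036) = -792 / 2989.5725 ≈ -0.2649

-0.2649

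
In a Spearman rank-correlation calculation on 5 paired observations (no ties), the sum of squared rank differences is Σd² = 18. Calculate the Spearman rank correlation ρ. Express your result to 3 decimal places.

0.100

ρ = 1 − 6Σd² / [n(n²−1)] = 1 − 6×18 / (5×24)
  = 1 − 108/120 = 1 − 0.9000 ≈ 0.100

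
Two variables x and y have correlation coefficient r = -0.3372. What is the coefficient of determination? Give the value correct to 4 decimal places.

r² = (-0.3372)² = 0.1137

0.1137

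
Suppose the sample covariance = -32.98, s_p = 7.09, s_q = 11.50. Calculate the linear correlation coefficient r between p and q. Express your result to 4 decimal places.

-0.4045

r = Cov(p,q) / (s_p · s_q) = -32.98 / (7.09 × 11.50)
  = -32.98 / 81.5350 ≈ -0.4045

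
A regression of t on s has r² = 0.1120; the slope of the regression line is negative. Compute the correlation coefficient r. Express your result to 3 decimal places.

-0.335

|r| = √0.1120 = 0.335
The association is negative, so r = −0.335.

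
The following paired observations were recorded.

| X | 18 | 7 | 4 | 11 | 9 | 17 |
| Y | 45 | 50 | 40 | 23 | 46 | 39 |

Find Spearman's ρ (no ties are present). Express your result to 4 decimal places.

-0.3143

Rank X: 6, 2, 1, 4, 3, 5
Rank Y: 4, 6, 3, 1, 5, 2
d = rank(X) − rank(Y): 2, -4, -2, 3, -2, 3; Σd² = 46
ρ = 1 − 6Σd² / [n(n²−1)] = 1 − 6×46 / (6×35) = 1 − 276/210 ≈ -0.3143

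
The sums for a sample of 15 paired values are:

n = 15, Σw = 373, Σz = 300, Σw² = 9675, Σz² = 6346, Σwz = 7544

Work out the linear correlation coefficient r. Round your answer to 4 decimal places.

r = (nΣwz − ΣwΣz) / √[(nΣw² − (Σw)²)(nΣz² − (Σz)²)]
Numerator: 15×7544 − 373×300 = 1260
Denominator: √[(145125 − 139129)(95190 − 90000)] = √[5996 × 5190] = 5578.4622
r = 1260 / 5578.4622 ≈ 0.2259

0.2259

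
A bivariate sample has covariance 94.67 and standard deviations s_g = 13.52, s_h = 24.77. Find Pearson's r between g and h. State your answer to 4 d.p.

r = Cov(g,h) / (s_g · s_h) = 94.67 / (13.52 × 24.77)
  = 94.67 / 334.8904 ≈ 0.2827

0.2827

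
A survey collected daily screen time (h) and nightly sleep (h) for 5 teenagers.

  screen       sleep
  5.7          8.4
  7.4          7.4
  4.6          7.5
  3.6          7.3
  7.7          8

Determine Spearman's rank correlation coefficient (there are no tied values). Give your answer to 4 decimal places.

Rank screen: 3, 4, 2, 1, 5
Rank sleep: 5, 2, 3, 1, 4
d = rank(screen) − rank(sleep): -2, 2, -1, 0, 1; Σd² = 10
ρ = 1 − 6Σd² / [n(n²−1)] = 1 − 6×10 / (5×24) = 1 − 60/120 ≈ 0.5000

0.5000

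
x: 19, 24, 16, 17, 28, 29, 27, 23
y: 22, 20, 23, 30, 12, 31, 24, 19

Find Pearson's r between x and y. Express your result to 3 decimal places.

n = 8, Σx = 183, Σy = 181, Σx² = 4365, Σy² = 4355, Σxy = 4096
nΣxy − ΣxΣy = 32768 − 33123 = -355
nΣx² − (Σx)² = 34920 − 33489 = 1431; nΣy² − (Σy)² = 34840 − 32761 = 2079
r = -355 / √(1431 × 2079) = -355 / 1724.8330 ≈ -0.206

-0.206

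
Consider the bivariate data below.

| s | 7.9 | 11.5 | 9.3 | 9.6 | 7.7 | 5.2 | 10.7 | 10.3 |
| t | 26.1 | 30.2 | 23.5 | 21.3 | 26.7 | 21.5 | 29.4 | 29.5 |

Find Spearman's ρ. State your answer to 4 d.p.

Rank s: 3, 8, 4, 5, 2, 1, 7, 6
Rank t: 4, 8, 3, 1, 5, 2, 6, 7
d = rank(s) − rank(t): -1, 0, 1, 4, -3, -1, 1, -1; Σd² = 30
ρ = 1 − 6Σd² / [n(n²−1)] = 1 − 6×30 / (8×63) = 1 − 180/504 ≈ 0.6429

0.6429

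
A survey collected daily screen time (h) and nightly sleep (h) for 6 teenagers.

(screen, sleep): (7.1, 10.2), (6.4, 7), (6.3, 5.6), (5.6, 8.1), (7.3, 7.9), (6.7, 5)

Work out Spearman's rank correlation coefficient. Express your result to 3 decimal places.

0.143

Rank screen: 5, 3, 2, 1, 6, 4
Rank sleep: 6, 3, 2, 5, 4, 1
d = rank(screen) − rank(sleep): -1, 0, 0, -4, 2, 3; Σd² = 30
ρ = 1 − 6Σd² / [n(n²−1)] = 1 − 6×30 / (6×35) = 1 − 180/210 ≈ 0.143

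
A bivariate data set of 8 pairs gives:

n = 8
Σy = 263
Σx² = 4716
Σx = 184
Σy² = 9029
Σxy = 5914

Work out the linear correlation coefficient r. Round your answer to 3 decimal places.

-0.314

r = (nΣxy − ΣxΣy) / √[(nΣx² − (Σx)²)(nΣy² − (Σy)²)]
Numerator: 8×5914 − 184×263 = -1080
Denominator: √[(37728 − 33856)(72232 − 69169)] = √[3872 × 3063] = 3443.8258
r = -1080 / 3443.8258 ≈ -0.314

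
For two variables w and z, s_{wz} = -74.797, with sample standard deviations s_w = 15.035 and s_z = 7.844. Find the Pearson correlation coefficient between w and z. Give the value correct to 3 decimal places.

r = Cov(w,z) / (s_w · s_z) = -74.797 / (15.035 × 7.844)
  = -74.797 / 117.9345 ≈ -0.634

-0.634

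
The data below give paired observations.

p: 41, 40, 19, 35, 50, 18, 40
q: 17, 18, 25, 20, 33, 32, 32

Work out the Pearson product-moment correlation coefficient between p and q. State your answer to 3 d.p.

-0.092

n = 7, Σp = 243, Σq = 177, Σp² = 9291, Σq² = 4775, Σpq = 6098
nΣpq − ΣpΣq = 42686 − 43011 = -325
nΣp² − (Σp)² = 65037 − 59049 = 5988; nΣq² − (Σq)² = 33425 − 31329 = 2096
r = -325 / √(5988 × 2096) = -325 / 3542.7176 ≈ -0.092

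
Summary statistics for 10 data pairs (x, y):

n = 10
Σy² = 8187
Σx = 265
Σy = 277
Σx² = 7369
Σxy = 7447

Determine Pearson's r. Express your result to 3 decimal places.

r = (nΣxy − ΣxΣy) / √[(nΣx² − (Σx)²)(nΣy² − (Σy)²)]
Numerator: 10×7447 − 265×277 = 1065
Denominator: √[(73690 − 70225)(81870 − 76729)] = √[3465 × 5141] = 4220.6119
r = 1065 / 4220.6119 ≈ 0.252

0.252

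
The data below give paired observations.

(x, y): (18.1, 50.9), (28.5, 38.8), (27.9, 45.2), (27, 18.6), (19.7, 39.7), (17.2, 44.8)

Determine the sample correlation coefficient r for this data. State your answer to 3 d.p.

-0.498

n = 6, Σx = 138.4, Σy = 238, Σx² = 3331.2, Σy² = 10068.38, Σxy = 5343.02
nΣxy − ΣxΣy = 32058.12 − 32939.2 = -881.08
nΣx² − (Σx)² = 19987.2 − 19154.56 = 832.64; nΣy² − (Σy)² = 60410.28 − 56644 = 3766.28
r = -881.08 / √(832.64 × 3766.28) = -881.08 / 1770.8629 ≈ -0.498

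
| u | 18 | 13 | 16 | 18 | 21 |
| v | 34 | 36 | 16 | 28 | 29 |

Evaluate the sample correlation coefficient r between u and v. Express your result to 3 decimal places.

-0.115

n = 5, Σu = 86, Σv = 143, Σu² = 1514, Σv² = 4333, Σuv = 2449
nΣuv − ΣuΣv = 12245 − 12298 = -53
nΣu² − (Σu)² = 7570 − 7396 = 174; nΣv² − (Σv)² = 21665 − 20449 = 1216
r = -53 / √(174 × 1216) = -53 / 459.9826 ≈ -0.115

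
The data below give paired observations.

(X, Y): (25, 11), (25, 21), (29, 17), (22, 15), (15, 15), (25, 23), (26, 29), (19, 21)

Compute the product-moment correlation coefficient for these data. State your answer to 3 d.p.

0.239

n = 8, ΣX = 186, ΣY = 152, ΣX² = 4462, ΣY² = 3112, ΣXY = 3576
nΣXY − ΣXΣY = 28608 − 28272 = 336
nΣX² − (ΣX)² = 35696 − 34596 = 1100; nΣY² − (ΣY)² = 24896 − 23104 = 1792
r = 336 / √(1100 × 1792) = 336 / 1403.9943 ≈ 0.239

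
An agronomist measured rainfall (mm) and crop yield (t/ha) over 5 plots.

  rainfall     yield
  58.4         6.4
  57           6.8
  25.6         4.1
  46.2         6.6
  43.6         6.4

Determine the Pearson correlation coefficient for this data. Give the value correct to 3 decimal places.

0.883

n = 5, Σx = 230.8, Σy = 30.3, Σx² = 11350.32, Σy² = 188.53, Σxy = 1450.28
nΣxy − ΣxΣy = 7251.4 − 6993.24 = 258.16
nΣx² − (Σx)² = 56751.6 − 53268.64 = 3482.96; nΣy² − (Σy)² = 942.65 − 918.09 = 24.56
r = 258.16 / √(3482.96 × 24.56) = 258.16 / 292.4748 ≈ 0.883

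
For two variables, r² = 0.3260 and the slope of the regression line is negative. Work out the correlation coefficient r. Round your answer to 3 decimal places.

-0.571

|r| = √0.3260 = 0.571
The association is negative, so r = −0.571.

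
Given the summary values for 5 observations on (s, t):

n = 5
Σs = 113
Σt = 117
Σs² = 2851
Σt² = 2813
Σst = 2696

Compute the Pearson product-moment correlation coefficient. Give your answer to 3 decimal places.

0.346

r = (nΣst − ΣsΣt) / √[(nΣs² − (Σs)²)(nΣt² − (Σt)²)]
Numerator: 5×2696 − 113×117 = 259
Denominator: √[(14255 − 12769)(14065 − 13689)] = √[1486 × 376] = 747.4865
r = 259 / 747.4865 ≈ 0.346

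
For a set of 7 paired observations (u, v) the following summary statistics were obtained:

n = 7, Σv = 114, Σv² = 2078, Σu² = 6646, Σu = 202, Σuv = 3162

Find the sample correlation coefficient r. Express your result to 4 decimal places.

-0.3003

r = (nΣuv − ΣuΣv) / √[(nΣu² − (Σu)²)(nΣv² − (Σv)²)]
Numerator: 7×3162 − 202×114 = -894
Denominator: √[(46522 − 40804)(14546 − 12996)] = √[5718 × 1550] = 2977.0623
r = -894 / 2977.0623 ≈ -0.3003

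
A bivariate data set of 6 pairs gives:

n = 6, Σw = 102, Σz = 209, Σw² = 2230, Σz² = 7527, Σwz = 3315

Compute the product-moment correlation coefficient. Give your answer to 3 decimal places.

r = (nΣwz − ΣwΣz) / √[(nΣw² − (Σw)²)(nΣz² − (Σz)²)]
Numerator: 6×3315 − 102×209 = -1428
Denominator: √[(13380 − 10404)(45162 − 43681)] = √[2976 × 1481] = 2099.3942
r = -1428 / 2099.3942 ≈ -0.680

-0.680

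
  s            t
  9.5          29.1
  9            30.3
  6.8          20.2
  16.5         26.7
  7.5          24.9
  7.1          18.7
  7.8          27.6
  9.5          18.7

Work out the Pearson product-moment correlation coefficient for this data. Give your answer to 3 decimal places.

n = 8, Σs = 73.7, Σt = 196.2, Σs² = 747.49, Σt² = 4966.98, Σst = 1839.51
nΣst − ΣsΣt = 14716.08 − 14459.94 = 256.14
nΣs² − (Σs)² = 5979.92 − 5431.69 = 548.23; nΣt² − (Σt)² = 39735.84 − 38494.44 = 1241.4
r = 256.14 / √(548.23 × 1241.4) = 256.14 / 824.9683 ≈ 0.310

0.310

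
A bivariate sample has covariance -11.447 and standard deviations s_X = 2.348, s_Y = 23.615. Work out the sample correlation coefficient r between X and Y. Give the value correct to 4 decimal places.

r = Cov(X,Y) / (s_X · s_Y) = -11.447 / (2.348 × 23.615)
  = -11.447 / 55.4480 ≈ -0.2064

-0.2064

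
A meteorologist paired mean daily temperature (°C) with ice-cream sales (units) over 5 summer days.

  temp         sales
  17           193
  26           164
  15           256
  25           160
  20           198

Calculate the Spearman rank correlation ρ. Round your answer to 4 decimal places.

Rank temp: 2, 5, 1, 4, 3
Rank sales: 3, 2, 5, 1, 4
d = rank(temp) − rank(sales): -1, 3, -4, 3, -1; Σd² = 36
ρ = 1 − 6Σd² / [n(n²−1)] = 1 − 6×36 / (5×24) = 1 − 216/120 ≈ -0.8000

-0.8000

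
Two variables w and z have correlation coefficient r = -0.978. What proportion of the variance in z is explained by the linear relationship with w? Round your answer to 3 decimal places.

r² = (-0.978)² = 0.956

0.956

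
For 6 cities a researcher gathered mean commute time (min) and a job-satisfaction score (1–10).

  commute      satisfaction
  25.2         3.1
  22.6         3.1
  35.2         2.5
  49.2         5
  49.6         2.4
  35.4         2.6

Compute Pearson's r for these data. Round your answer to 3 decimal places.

n = 6, Σx = 217.2, Σy = 18.7, Σx² = 8518.8, Σy² = 62.99, Σxy = 693.26
nΣxy − ΣxΣy = 4159.56 − 4061.64 = 97.92
nΣx² − (Σx)² = 51112.8 − 47175.84 = 3936.96; nΣy² − (Σy)² = 377.94 − 349.69 = 28.25
r = 97.92 / √(3936.96 × 28.25) = 97.92 / 333.4953 ≈ 0.294

0.294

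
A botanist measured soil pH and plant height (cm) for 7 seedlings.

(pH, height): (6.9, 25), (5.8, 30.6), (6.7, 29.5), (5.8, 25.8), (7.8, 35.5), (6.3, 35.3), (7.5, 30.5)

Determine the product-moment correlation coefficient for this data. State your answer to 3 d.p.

0.343

n = 7, Σx = 46.8, Σy = 212.2, Σx² = 316.56, Σy² = 6533.84, Σxy = 1425.31
nΣxy − ΣxΣy = 9977.17 − 9930.96 = 46.21
nΣx² − (Σx)² = 2215.92 − 2190.24 = 25.68; nΣy² − (Σy)² = 45736.88 − 45028.84 = 708.04
r = 46.21 / √(25.68 × 708.04) = 46.21 / 134.8424 ≈ 0.343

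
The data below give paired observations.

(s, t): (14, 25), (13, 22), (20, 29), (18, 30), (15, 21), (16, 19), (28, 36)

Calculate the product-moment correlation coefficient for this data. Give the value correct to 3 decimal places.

0.862

n = 7, Σs = 124, Σt = 182, Σs² = 2354, Σt² = 4948, Σst = 3383
nΣst − ΣsΣt = 23681 − 22568 = 1113
nΣs² − (Σs)² = 16478 − 15376 = 1102; nΣt² − (Σt)² = 34636 − 33124 = 1512
r = 1113 / √(1102 × 1512) = 1113 / 1290.8230 ≈ 0.862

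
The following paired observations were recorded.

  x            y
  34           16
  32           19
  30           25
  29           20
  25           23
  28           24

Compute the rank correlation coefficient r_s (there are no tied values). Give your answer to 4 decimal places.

Rank x: 6, 5, 4, 3, 1, 2
Rank y: 1, 2, 6, 3, 4, 5
d = rank(x) − rank(y): 5, 3, -2, 0, -3, -3; Σd² = 56
ρ = 1 − 6Σd² / [n(n²−1)] = 1 − 6×56 / (6×35) = 1 − 336/210 ≈ -0.6000

-0.6000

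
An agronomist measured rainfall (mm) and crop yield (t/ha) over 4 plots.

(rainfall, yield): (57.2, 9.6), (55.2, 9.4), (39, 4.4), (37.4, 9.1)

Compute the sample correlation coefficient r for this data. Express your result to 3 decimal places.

0.588

n = 4, Σx = 188.8, Σy = 32.5, Σx² = 9238.64, Σy² = 282.69, Σxy = 1579.94
nΣxy − ΣxΣy = 6319.76 − 6136 = 183.76
nΣx² − (Σx)² = 36954.56 − 35645.44 = 1309.12; nΣy² − (Σy)² = 1130.76 − 1056.25 = 74.51
r = 183.76 / √(1309.12 × 74.51) = 183.76 / 312.3180 ≈ 0.588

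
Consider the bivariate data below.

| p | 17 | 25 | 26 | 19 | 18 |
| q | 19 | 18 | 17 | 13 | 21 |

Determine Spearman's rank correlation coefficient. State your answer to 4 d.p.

Rank p: 1, 4, 5, 3, 2
Rank q: 4, 3, 2, 1, 5
d = rank(p) − rank(q): -3, 1, 3, 2, -3; Σd² = 32
ρ = 1 − 6Σd² / [n(n²−1)] = 1 − 6×32 / (5×24) = 1 − 192/120 ≈ -0.6000

-0.6000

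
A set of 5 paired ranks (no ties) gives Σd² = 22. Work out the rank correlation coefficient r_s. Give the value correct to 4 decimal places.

ρ = 1 − 6Σd² / [n(n²−1)] = 1 − 6×22 / (5×24)
  = 1 − 132/120 = 1 − 1.10000 ≈ -0.1000

-0.1000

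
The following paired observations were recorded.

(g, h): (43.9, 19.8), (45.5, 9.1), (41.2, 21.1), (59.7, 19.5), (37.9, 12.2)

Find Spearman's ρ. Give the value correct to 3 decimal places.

Rank g: 3, 4, 2, 5, 1
Rank h: 4, 1, 5, 3, 2
d = rank(g) − rank(h): -1, 3, -3, 2, -1; Σd² = 24
ρ = 1 − 6Σd² / [n(n²−1)] = 1 − 6×24 / (5×24) = 1 − 144/120 ≈ -0.200

-0.200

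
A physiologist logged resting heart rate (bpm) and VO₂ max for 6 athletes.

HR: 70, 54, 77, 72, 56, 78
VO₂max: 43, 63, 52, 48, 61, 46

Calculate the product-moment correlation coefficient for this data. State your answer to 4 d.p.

n = 6, Σx = 407, Σy = 313, Σx² = 28149, Σy² = 16663, Σxy = 20876
nΣxy − ΣxΣy = 125256 − 127391 = -2135
nΣx² − (Σx)² = 168894 − 165649 = 3245; nΣy² − (Σy)² = 99978 − 97969 = 2009
r = -2135 / √(3245 × 2009) = -2135 / 2553.2734 ≈ -0.8362

-0.8362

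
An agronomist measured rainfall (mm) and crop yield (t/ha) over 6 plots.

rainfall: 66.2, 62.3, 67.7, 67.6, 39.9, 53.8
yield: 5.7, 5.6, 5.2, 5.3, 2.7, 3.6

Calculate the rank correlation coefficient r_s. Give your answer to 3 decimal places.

Rank rainfall: 4, 3, 6, 5, 1, 2
Rank yield: 6, 5, 3, 4, 1, 2
d = rank(rainfall) − rank(yield): -2, -2, 3, 1, 0, 0; Σd² = 18
ρ = 1 − 6Σd² / [n(n²−1)] = 1 − 6×18 / (6×35) = 1 − 108/210 ≈ 0.486

0.486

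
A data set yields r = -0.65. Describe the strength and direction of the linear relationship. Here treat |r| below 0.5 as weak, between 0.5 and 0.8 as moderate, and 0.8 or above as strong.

r = -0.65 < 0 so the relationship is negative.
|r| = 0.65, which falls in the moderate range.

moderate negative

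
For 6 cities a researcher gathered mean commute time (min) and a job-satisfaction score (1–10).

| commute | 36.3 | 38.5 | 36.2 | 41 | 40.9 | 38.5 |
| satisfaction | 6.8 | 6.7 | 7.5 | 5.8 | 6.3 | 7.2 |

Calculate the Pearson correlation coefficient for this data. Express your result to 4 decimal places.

n = 6, Σx = 231.4, Σy = 40.3, Σx² = 8946.44, Σy² = 272.55, Σxy = 1548.96
nΣxy − ΣxΣy = 9293.76 − 9325.42 = -31.66
nΣx² − (Σx)² = 53678.64 − 53545.96 = 132.68; nΣy² − (Σy)² = 1635.3 − 1624.09 = 11.21
r = -31.66 / √(132.68 × 11.21) = -31.66 / 38.5661 ≈ -0.8209

-0.8209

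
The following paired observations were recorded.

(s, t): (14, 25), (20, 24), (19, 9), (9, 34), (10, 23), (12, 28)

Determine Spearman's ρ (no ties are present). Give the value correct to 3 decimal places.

-0.543

Rank s: 4, 6, 5, 1, 2, 3
Rank t: 4, 3, 1, 6, 2, 5
d = rank(s) − rank(t): 0, 3, 4, -5, 0, -2; Σd² = 54
ρ = 1 − 6Σd² / [n(n²−1)] = 1 − 6×54 / (6×35) = 1 − 324/210 ≈ -0.543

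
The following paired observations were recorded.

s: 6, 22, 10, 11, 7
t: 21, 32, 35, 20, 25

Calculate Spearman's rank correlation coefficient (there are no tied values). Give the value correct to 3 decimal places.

Rank s: 1, 5, 3, 4, 2
Rank t: 2, 4, 5, 1, 3
d = rank(s) − rank(t): -1, 1, -2, 3, -1; Σd² = 16
ρ = 1 − 6Σd² / [n(n²−1)] = 1 − 6×16 / (5×24) = 1 − 96/120 ≈ 0.200

0.200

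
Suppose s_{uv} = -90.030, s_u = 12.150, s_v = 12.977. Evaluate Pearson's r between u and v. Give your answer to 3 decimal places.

-0.571

r = Cov(u,v) / (s_u · s_v) = -90.030 / (12.150 × 12.977)
  = -90.030 / 157.6706 ≈ -0.571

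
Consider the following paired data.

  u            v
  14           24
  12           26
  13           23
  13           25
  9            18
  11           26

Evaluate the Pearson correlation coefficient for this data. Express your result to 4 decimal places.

0.5941

n = 6, Σu = 72, Σv = 142, Σu² = 880, Σv² = 3406, Σuv = 1720
nΣuv − ΣuΣv = 10320 − 10224 = 96
nΣu² − (Σu)² = 5280 − 5184 = 96; nΣv² − (Σv)² = 20436 − 20164 = 272
r = 96 / √(96 × 272) = 96 / 161.5921 ≈ 0.5941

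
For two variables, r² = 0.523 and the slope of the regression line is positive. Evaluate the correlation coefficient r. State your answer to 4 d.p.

0.7232

|r| = √0.523 = 0.7232
The association is positive, so r = 0.7232.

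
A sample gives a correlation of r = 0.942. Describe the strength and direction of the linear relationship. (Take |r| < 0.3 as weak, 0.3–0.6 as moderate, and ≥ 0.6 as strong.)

r = 0.942 > 0 so the relationship is positive.
|r| = 0.942, which falls in the strong range.

strong positive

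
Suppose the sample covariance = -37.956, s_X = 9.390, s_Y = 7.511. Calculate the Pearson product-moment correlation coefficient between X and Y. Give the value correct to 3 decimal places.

-0.538

r = Cov(X,Y) / (s_X · s_Y) = -37.956 / (9.390 × 7.511)
  = -37.956 / 70.5283 ≈ -0.538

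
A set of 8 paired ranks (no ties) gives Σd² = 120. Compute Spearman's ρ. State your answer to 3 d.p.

-0.429

ρ = 1 − 6Σd² / [n(n²−1)] = 1 − 6×120 / (8×63)
  = 1 − 720/504 = 1 − 1.4286 ≈ -0.429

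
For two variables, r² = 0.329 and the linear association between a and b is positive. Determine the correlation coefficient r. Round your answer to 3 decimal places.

|r| = √0.329 = 0.574
The association is positive, so r = 0.574.

0.574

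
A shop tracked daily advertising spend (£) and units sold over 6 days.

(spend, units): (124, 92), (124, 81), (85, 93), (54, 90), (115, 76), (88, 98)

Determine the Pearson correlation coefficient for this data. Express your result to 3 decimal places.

n = 6, Σx = 590, Σy = 530, Σx² = 61862, Σy² = 47154, Σxy = 51581
nΣxy − ΣxΣy = 309486 − 312700 = -3214
nΣx² − (Σx)² = 371172 − 348100 = 23072; nΣy² − (Σy)² = 282924 − 280900 = 2024
r = -3214 / √(23072 × 2024) = -3214 / 6833.5736 ≈ -0.470

-0.470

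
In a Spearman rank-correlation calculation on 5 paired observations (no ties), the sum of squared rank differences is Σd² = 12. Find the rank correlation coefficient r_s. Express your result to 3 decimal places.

ρ = 1 − 6Σd² / [n(n²−1)] = 1 − 6×12 / (5×24)
  = 1 − 72/120 = 1 − 0.6000 ≈ 0.400

0.400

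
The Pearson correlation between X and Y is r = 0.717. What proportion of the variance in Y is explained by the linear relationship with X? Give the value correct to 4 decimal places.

0.5141

r² = (0.717)² = 0.5141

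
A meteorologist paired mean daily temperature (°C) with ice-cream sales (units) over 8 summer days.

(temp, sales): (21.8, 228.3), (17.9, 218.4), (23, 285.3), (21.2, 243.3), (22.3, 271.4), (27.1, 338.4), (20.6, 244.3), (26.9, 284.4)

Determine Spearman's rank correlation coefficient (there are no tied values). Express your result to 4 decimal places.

0.8810

Rank temp: 4, 1, 6, 3, 5, 8, 2, 7
Rank sales: 2, 1, 7, 3, 5, 8, 4, 6
d = rank(temp) − rank(sales): 2, 0, -1, 0, 0, 0, -2, 1; Σd² = 10
ρ = 1 − 6Σd² / [n(n²−1)] = 1 − 6×10 / (8×63) = 1 − 60/504 ≈ 0.8810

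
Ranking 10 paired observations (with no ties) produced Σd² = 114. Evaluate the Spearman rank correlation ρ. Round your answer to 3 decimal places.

0.309

ρ = 1 − 6Σd² / [n(n²−1)] = 1 − 6×114 / (10×99)
  = 1 − 684/990 = 1 − 0.6909 ≈ 0.309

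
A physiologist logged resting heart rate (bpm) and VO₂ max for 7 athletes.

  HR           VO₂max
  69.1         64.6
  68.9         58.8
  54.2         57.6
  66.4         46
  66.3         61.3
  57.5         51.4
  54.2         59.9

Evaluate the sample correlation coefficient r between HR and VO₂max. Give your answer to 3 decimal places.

0.132

n = 7, Σx = 436.6, Σy = 399.6, Σx² = 27508.2, Σy² = 23052.02, Σxy = 24957.77
nΣxy − ΣxΣy = 174704.39 − 174465.36 = 239.03
nΣx² − (Σx)² = 192557.4 − 190619.56 = 1937.84; nΣy² − (Σy)² = 161364.14 − 159680.16 = 1683.98
r = 239.03 / √(1937.84 × 1683.98) = 239.03 / 1806.4561 ≈ 0.132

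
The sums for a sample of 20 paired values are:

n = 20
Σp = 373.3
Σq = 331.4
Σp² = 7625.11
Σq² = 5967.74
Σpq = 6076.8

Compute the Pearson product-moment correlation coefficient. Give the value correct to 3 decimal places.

r = (nΣpq − ΣpΣq) / √[(nΣp² − (Σp)²)(nΣq² − (Σq)²)]
Numerator: 20×6076.8 − 373.3×331.4 = -2175.62
Denominator: √[(152502.2 − 139352.89)(119354.8 − 109825.96)] = √[13149.31 × 9528.84] = 11193.6442
r = -2175.62 / 11193.6442 ≈ -0.194

-0.194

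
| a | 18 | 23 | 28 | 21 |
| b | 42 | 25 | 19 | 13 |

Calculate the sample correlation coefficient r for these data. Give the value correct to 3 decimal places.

-0.581

n = 4, Σa = 90, Σb = 99, Σa² = 2078, Σb² = 2919, Σab = 2136
nΣab − ΣaΣb = 8544 − 8910 = -366
nΣa² − (Σa)² = 8312 − 8100 = 212; nΣb² − (Σb)² = 11676 − 9801 = 1875
r = -366 / √(212 × 1875) = -366 / 630.4760 ≈ -0.581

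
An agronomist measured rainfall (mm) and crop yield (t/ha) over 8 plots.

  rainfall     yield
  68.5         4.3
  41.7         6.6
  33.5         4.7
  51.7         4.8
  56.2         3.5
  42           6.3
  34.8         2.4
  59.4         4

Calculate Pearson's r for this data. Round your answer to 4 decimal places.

-0.1354

n = 8, Σx = 387.8, Σy = 36.6, Σx² = 19888.12, Σy² = 180.88, Σxy = 1757.8
nΣxy − ΣxΣy = 14062.4 − 14193.48 = -131.08
nΣx² − (Σx)² = 159104.96 − 150388.84 = 8716.12; nΣy² − (Σy)² = 1447.04 − 1339.56 = 107.48
r = -131.08 / √(8716.12 × 107.48) = -131.08 / 967.8887 ≈ -0.1354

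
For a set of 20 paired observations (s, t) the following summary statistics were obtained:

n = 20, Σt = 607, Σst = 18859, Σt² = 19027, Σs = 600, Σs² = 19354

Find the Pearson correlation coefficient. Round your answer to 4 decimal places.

0.7173

r = (nΣst − ΣsΣt) / √[(nΣs² − (Σs)²)(nΣt² − (Σt)²)]
Numerator: 20×18859 − 600×607 = 12980
Denominator: √[(387080 − 360000)(380540 − 368449)] = √[27080 × 12091] = 18094.8689
r = 12980 / 18094.8689 ≈ 0.7173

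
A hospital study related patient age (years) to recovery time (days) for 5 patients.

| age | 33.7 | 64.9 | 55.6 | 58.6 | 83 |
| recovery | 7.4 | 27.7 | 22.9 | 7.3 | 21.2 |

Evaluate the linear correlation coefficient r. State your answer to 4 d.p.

n = 5, Σx = 295.8, Σy = 86.5, Σx² = 18762.02, Σy² = 1849.19, Σxy = 5507.73
nΣxy − ΣxΣy = 27538.65 − 25586.7 = 1951.95
nΣx² − (Σx)² = 93810.1 − 87497.64 = 6312.46; nΣy² − (Σy)² = 9245.95 − 7482.25 = 1763.7
r = 1951.95 / √(6312.46 × 1763.7) = 1951.95 / 3336.6579 ≈ 0.5850

0.5850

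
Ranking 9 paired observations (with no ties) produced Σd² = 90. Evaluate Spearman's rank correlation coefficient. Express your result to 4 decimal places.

0.2500

ρ = 1 − 6Σd² / [n(n²−1)] = 1 − 6×90 / (9×80)
  = 1 − 540/720 = 1 − 0.75000 ≈ 0.2500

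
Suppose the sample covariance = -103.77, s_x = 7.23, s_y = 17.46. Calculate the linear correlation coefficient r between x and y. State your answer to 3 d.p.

r = Cov(x,y) / (s_x · s_y) = -103.77 / (7.23 × 17.46)
  = -103.77 / 126.2358 ≈ -0.822

-0.822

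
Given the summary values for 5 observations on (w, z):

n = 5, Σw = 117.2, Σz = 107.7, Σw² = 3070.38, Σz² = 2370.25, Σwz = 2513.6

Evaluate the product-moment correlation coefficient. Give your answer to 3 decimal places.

r = (nΣwz − ΣwΣz) / √[(nΣw² − (Σw)²)(nΣz² − (Σz)²)]
Numerator: 5×2513.6 − 117.2×107.7 = -54.44
Denominator: √[(15351.9 − 13735.84)(11851.25 − 11599.29)] = √[1616.06 × 251.96] = 638.1085
r = -54.44 / 638.1085 ≈ -0.085

-0.085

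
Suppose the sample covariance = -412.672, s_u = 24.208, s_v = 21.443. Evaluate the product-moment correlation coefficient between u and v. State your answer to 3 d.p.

-0.795

r = Cov(u,v) / (s_u · s_v) = -412.672 / (24.208 × 21.443)
  = -412.672 / 519.0921 ≈ -0.795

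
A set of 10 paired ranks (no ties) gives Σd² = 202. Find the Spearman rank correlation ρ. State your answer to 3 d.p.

-0.224

ρ = 1 − 6Σd² / [n(n²−1)] = 1 − 6×202 / (10×99)
  = 1 − 1212/990 = 1 − 1.2242 ≈ -0.224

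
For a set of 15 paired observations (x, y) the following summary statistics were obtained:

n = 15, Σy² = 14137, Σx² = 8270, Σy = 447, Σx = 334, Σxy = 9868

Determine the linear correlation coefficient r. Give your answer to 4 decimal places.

-0.1033

r = (nΣxy − ΣxΣy) / √[(nΣx² − (Σx)²)(nΣy² − (Σy)²)]
Numerator: 15×9868 − 334×447 = -1278
Denominator: √[(124050 − 111556)(212055 − 199809)] = √[12494 × 12246] = 12369.3785
r = -1278 / 12369.3785 ≈ -0.1033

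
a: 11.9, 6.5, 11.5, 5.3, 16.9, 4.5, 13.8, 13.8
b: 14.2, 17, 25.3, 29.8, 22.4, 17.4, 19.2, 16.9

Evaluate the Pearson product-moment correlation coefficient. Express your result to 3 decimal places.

n = 8, Σa = 84.2, Σb = 162.2, Σa² = 1030.94, Σb² = 3477.54, Σab = 1683.41
nΣab − ΣaΣb = 13467.28 − 13657.24 = -189.96
nΣa² − (Σa)² = 8247.52 − 7089.64 = 1157.88; nΣb² − (Σb)² = 27820.32 − 26308.84 = 1511.48
r = -189.96 / √(1157.88 × 1511.48) = -189.96 / 1322.9182 ≈ -0.144

-0.144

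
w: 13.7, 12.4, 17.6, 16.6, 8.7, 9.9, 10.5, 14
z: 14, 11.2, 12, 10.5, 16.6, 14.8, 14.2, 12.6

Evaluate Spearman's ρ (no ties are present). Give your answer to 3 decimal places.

Rank w: 5, 4, 8, 7, 1, 2, 3, 6
Rank z: 5, 2, 3, 1, 8, 7, 6, 4
d = rank(w) − rank(z): 0, 2, 5, 6, -7, -5, -3, 2; Σd² = 152
ρ = 1 − 6Σd² / [n(n²−1)] = 1 − 6×152 / (8×63) = 1 − 912/504 ≈ -0.810

-0.810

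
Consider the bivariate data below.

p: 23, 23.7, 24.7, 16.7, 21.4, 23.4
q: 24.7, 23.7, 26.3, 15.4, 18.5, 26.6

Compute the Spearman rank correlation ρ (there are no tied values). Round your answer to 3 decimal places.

Rank p: 3, 5, 6, 1, 2, 4
Rank q: 4, 3, 5, 1, 2, 6
d = rank(p) − rank(q): -1, 2, 1, 0, 0, -2; Σd² = 10
ρ = 1 − 6Σd² / [n(n²−1)] = 1 − 6×10 / (6×35) = 1 − 60/210 ≈ 0.714

0.714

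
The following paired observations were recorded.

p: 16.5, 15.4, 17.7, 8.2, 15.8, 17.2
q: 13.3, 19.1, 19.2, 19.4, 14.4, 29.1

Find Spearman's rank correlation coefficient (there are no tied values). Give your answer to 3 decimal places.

0.086

Rank p: 4, 2, 6, 1, 3, 5
Rank q: 1, 3, 4, 5, 2, 6
d = rank(p) − rank(q): 3, -1, 2, -4, 1, -1; Σd² = 32
ρ = 1 − 6Σd² / [n(n²−1)] = 1 − 6×32 / (6×35) = 1 − 192/210 ≈ 0.086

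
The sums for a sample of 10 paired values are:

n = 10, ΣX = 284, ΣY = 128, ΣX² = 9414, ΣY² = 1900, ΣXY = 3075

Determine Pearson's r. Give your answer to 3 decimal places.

r = (nΣXY − ΣXΣY) / √[(nΣX² − (ΣX)²)(nΣY² − (ΣY)²)]
Numerator: 10×3075 − 284×128 = -5602
Denominator: √[(94140 − 80656)(19000 − 16384)] = √[13484 × 2616] = 5939.2040
r = -5602 / 5939.2040 ≈ -0.943

-0.943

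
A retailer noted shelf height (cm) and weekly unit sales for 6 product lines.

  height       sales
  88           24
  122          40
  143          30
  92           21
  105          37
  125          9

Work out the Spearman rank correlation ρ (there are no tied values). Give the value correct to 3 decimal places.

Rank height: 1, 4, 6, 2, 3, 5
Rank sales: 3, 6, 4, 2, 5, 1
d = rank(height) − rank(sales): -2, -2, 2, 0, -2, 4; Σd² = 32
ρ = 1 − 6Σd² / [n(n²−1)] = 1 − 6×32 / (6×35) = 1 − 192/210 ≈ 0.086

0.086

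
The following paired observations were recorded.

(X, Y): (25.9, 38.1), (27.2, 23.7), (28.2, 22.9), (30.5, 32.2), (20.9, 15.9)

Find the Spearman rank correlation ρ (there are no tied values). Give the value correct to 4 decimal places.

0.3000

Rank X: 2, 3, 4, 5, 1
Rank Y: 5, 3, 2, 4, 1
d = rank(X) − rank(Y): -3, 0, 2, 1, 0; Σd² = 14
ρ = 1 − 6Σd² / [n(n²−1)] = 1 − 6×14 / (5×24) = 1 − 84/120 ≈ 0.3000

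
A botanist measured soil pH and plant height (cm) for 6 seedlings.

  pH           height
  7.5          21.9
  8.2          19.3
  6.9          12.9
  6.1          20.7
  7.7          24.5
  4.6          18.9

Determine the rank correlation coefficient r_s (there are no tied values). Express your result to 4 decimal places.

0.4286

Rank pH: 4, 6, 3, 2, 5, 1
Rank height: 5, 3, 1, 4, 6, 2
d = rank(pH) − rank(height): -1, 3, 2, -2, -1, -1; Σd² = 20
ρ = 1 − 6Σd² / [n(n²−1)] = 1 − 6×20 / (6×35) = 1 − 120/210 ≈ 0.4286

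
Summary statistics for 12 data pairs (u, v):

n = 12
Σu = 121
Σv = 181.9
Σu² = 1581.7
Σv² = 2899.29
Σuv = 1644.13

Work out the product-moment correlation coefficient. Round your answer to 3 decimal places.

r = (nΣuv − ΣuΣv) / √[(nΣu² − (Σu)²)(nΣv² − (Σv)²)]
Numerator: 12×1644.13 − 121×181.9 = -2280.34
Denominator: √[(18980.4 − 14641)(34791.48 − 33087.61)] = √[4339.4 × 1703.87] = 2719.1494
r = -2280.34 / 2719.1494 ≈ -0.839

-0.839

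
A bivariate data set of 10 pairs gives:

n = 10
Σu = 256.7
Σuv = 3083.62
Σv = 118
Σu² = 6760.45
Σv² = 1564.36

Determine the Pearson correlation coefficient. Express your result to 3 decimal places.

0.318

r = (nΣuv − ΣuΣv) / √[(nΣu² − (Σu)²)(nΣv² − (Σv)²)]
Numerator: 10×3083.62 − 256.7×118 = 545.6
Denominator: √[(67604.5 − 65894.89)(15643.6 − 13924)] = √[1709.61 × 1719.6] = 1714.5977
r = 545.6 / 1714.5977 ≈ 0.318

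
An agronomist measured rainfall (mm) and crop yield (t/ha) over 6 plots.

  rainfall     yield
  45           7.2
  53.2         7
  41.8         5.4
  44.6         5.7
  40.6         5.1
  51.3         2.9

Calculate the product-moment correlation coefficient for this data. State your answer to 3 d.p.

n = 6, Σx = 276.5, Σy = 33.3, Σx² = 12871.69, Σy² = 196.91, Σxy = 1532.17
nΣxy − ΣxΣy = 9193.02 − 9207.45 = -14.43
nΣx² − (Σx)² = 77230.14 − 76452.25 = 777.89; nΣy² − (Σy)² = 1181.46 − 1108.89 = 72.57
r = -14.43 / √(777.89 × 72.57) = -14.43 / 237.5952 ≈ -0.061

-0.061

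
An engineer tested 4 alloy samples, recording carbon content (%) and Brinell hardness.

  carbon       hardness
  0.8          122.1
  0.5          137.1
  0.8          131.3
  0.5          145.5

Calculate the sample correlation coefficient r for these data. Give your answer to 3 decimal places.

n = 4, Σx = 2.6, Σy = 536, Σx² = 1.78, Σy² = 72114.76, Σxy = 344.02
nΣxy − ΣxΣy = 1376.08 − 1393.6 = -17.52
nΣx² − (Σx)² = 7.12 − 6.76 = 0.36; nΣy² − (Σy)² = 288459.04 − 287296 = 1163.04
r = -17.52 / √(0.36 × 1163.04) = -17.52 / 20.4620 ≈ -0.856

-0.856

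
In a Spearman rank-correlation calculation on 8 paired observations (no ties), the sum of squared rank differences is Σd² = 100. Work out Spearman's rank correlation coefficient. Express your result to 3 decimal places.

ρ = 1 − 6Σd² / [n(n²−1)] = 1 − 6×100 / (8×63)
  = 1 − 600/504 = 1 − 1.1905 ≈ -0.190

-0.190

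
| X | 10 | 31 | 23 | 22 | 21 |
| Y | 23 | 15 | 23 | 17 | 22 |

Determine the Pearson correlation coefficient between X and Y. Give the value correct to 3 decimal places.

-0.712

n = 5, ΣX = 107, ΣY = 100, ΣX² = 2515, ΣY² = 2056, ΣXY = 2060
nΣXY − ΣXΣY = 10300 − 10700 = -400
nΣX² − (ΣX)² = 12575 − 11449 = 1126; nΣY² − (ΣY)² = 10280 − 10000 = 280
r = -400 / √(1126 × 280) = -400 / 561.4980 ≈ -0.712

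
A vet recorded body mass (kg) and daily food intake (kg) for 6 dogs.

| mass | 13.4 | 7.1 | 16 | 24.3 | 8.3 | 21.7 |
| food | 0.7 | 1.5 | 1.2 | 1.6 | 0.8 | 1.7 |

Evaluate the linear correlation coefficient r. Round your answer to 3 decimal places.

n = 6, Σx = 90.8, Σy = 7.5, Σx² = 1616.24, Σy² = 10.27, Σxy = 121.64
nΣxy − ΣxΣy = 729.84 − 681 = 48.84
nΣx² − (Σx)² = 9697.44 − 8244.64 = 1452.8; nΣy² − (Σy)² = 61.62 − 56.25 = 5.37
r = 48.84 / √(1452.8 × 5.37) = 48.84 / 88.3263 ≈ 0.553

0.553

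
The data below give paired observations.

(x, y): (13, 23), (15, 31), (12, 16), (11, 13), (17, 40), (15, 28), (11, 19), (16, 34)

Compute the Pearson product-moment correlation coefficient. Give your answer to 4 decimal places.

n = 8, Σx = 110, Σy = 204, Σx² = 1550, Σy² = 5816, Σxy = 2952
nΣxy − ΣxΣy = 23616 − 22440 = 1176
nΣx² − (Σx)² = 12400 − 12100 = 300; nΣy² − (Σy)² = 46528 − 41616 = 4912
r = 1176 / √(300 × 4912) = 1176 / 1213.9193 ≈ 0.9688

0.9688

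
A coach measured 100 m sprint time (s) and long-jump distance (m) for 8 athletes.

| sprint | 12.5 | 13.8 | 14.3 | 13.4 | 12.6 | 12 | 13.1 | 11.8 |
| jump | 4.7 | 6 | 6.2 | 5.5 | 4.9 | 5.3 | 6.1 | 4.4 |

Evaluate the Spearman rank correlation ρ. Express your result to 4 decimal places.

0.8571

Rank sprint: 3, 7, 8, 6, 4, 2, 5, 1
Rank jump: 2, 6, 8, 5, 3, 4, 7, 1
d = rank(sprint) − rank(jump): 1, 1, 0, 1, 1, -2, -2, 0; Σd² = 12
ρ = 1 − 6Σd² / [n(n²−1)] = 1 − 6×12 / (8×63) = 1 − 72/504 ≈ 0.8571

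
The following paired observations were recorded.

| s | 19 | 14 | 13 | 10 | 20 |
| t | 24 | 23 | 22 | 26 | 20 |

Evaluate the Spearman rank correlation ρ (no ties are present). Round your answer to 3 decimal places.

Rank s: 4, 3, 2, 1, 5
Rank t: 4, 3, 2, 5, 1
d = rank(s) − rank(t): 0, 0, 0, -4, 4; Σd² = 32
ρ = 1 − 6Σd² / [n(n²−1)] = 1 − 6×32 / (5×24) = 1 − 192/120 ≈ -0.600

-0.600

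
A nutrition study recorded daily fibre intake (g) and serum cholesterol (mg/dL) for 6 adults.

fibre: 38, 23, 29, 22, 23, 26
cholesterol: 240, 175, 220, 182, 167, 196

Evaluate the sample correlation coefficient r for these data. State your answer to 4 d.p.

0.9401

n = 6, Σx = 161, Σy = 1180, Σx² = 4503, Σy² = 236054, Σxy = 32466
nΣxy − ΣxΣy = 194796 − 189980 = 4816
nΣx² − (Σx)² = 27018 − 25921 = 1097; nΣy² − (Σy)² = 1416324 − 1392400 = 23924
r = 4816 / √(1097 × 23924) = 4816 / 5122.9511 ≈ 0.9401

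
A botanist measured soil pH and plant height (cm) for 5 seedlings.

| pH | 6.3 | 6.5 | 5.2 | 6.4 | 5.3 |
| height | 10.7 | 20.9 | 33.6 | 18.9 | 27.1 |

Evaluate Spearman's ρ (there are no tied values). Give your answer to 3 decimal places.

Rank pH: 3, 5, 1, 4, 2
Rank height: 1, 3, 5, 2, 4
d = rank(pH) − rank(height): 2, 2, -4, 2, -2; Σd² = 32
ρ = 1 − 6Σd² / [n(n²−1)] = 1 − 6×32 / (5×24) = 1 − 192/120 ≈ -0.600

-0.600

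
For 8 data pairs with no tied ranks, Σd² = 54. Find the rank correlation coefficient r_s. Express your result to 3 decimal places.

ρ = 1 − 6Σd² / [n(n²−1)] = 1 − 6×54 / (8×63)
  = 1 − 324/504 = 1 − 0.6429 ≈ 0.357

0.357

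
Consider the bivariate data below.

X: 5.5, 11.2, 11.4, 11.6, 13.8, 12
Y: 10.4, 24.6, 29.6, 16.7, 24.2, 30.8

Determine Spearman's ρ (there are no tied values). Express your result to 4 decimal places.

Rank X: 1, 2, 3, 4, 6, 5
Rank Y: 1, 4, 5, 2, 3, 6
d = rank(X) − rank(Y): 0, -2, -2, 2, 3, -1; Σd² = 22
ρ = 1 − 6Σd² / [n(n²−1)] = 1 − 6×22 / (6×35) = 1 − 132/210 ≈ 0.3714

0.3714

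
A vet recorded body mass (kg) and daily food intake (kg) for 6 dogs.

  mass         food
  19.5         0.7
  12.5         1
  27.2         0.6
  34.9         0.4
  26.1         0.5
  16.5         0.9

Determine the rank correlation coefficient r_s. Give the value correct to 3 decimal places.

Rank mass: 3, 1, 5, 6, 4, 2
Rank food: 4, 6, 3, 1, 2, 5
d = rank(mass) − rank(food): -1, -5, 2, 5, 2, -3; Σd² = 68
ρ = 1 − 6Σd² / [n(n²−1)] = 1 − 6×68 / (6×35) = 1 − 408/210 ≈ -0.943

-0.943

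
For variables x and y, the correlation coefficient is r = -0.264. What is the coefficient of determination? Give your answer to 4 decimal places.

0.0697

r² = (-0.264)² = 0.0697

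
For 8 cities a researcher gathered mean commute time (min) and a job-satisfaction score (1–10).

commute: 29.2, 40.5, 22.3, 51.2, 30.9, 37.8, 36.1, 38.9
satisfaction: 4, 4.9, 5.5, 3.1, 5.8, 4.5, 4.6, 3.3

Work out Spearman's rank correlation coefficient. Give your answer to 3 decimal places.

-0.548

Rank commute: 2, 7, 1, 8, 3, 5, 4, 6
Rank satisfaction: 3, 6, 7, 1, 8, 4, 5, 2
d = rank(commute) − rank(satisfaction): -1, 1, -6, 7, -5, 1, -1, 4; Σd² = 130
ρ = 1 − 6Σd² / [n(n²−1)] = 1 − 6×130 / (8×63) = 1 − 780/504 ≈ -0.548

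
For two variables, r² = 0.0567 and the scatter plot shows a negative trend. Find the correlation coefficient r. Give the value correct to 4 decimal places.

|r| = √0.0567 = 0.2381
The association is negative, so r = −0.2381.

-0.2381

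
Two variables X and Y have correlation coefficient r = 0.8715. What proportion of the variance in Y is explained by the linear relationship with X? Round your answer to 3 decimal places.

r² = (0.8715)² = 0.760

0.760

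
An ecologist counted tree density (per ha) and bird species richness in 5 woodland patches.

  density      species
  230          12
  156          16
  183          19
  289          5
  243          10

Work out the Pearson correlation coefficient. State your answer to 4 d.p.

-0.9260

n = 5, Σx = 1101, Σy = 62, Σx² = 253295, Σy² = 886, Σxy = 12608
nΣxy − ΣxΣy = 63040 − 68262 = -5222
nΣx² − (Σx)² = 1266475 − 1212201 = 54274; nΣy² − (Σy)² = 4430 − 3844 = 586
r = -5222 / √(54274 × 586) = -5222 / 5639.5535 ≈ -0.9260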